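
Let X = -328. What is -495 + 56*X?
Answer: -18863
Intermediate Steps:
-495 + 56*X = -495 + 56*(-328) = -495 - 18368 = -18863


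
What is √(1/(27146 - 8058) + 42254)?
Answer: √962207413129/4772 ≈ 205.56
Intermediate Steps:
√(1/(27146 - 8058) + 42254) = √(1/19088 + 42254) = √(806544353/19088) = √962207413129/4772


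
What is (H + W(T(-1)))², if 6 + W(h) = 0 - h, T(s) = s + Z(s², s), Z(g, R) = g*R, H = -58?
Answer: 3844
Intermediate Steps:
Z(g, R) = R*g
T(s) = s + s³ (T(s) = s + s*s² = s + s³)
W(h) = -6 - h (W(h) = -6 + (0 - h) = -6 - h)
(H + W(T(-1)))² = (-58 + (-6 - (-1 + (-1)³)))² = (-58 + (-6 - (-1 - 1)))² = (-58 + (-6 - 1*(-2)))² = (-58 + (-6 + 2))² = (-58 - 4)² = (-62)² = 3844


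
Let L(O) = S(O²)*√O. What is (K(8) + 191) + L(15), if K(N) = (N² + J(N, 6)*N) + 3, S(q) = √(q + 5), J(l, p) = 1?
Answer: 266 + 5*√138 ≈ 324.74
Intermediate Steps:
S(q) = √(5 + q)
K(N) = 3 + N + N² (K(N) = (N² + 1*N) + 3 = (N² + N) + 3 = (N + N²) + 3 = 3 + N + N²)
L(O) = √O*√(5 + O²) (L(O) = √(5 + O²)*√O = √O*√(5 + O²))
(K(8) + 191) + L(15) = ((3 + 8 + 8²) + 191) + √15*√(5 + 15²) = ((3 + 8 + 64) + 191) + √15*√(5 + 225) = (75 + 191) + √15*√230 = 266 + 5*√138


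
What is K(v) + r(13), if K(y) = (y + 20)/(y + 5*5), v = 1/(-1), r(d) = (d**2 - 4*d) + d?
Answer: 3139/24 ≈ 130.79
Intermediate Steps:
r(d) = d**2 - 3*d
v = -1
K(y) = (20 + y)/(25 + y) (K(y) = (20 + y)/(y + 25) = (20 + y)/(25 + y))
K(v) + r(13) = (20 - 1)/(25 - 1) + 13*(-3 + 13) = 19/24 + 13*10 = (1/24)*19 + 130 = 19/24 + 130 = 3139/24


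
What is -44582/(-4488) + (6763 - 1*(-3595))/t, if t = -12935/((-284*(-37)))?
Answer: -243952808731/29026140 ≈ -8404.6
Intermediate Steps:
t = -12935/10508 ≈ -1.2310
-44582/(-4488) + (6763 - 1*(-3595))/t = -44582/(-4488) + (6763 - 1*(-3595))/(-12935/10508) = -44582*(-1/4488) + (6763 + 3595)*(-10508/12935) = 22291/2244 + 10358*(-10508/12935) = 22291/2244 - 108841864/12935 = -243952808731/29026140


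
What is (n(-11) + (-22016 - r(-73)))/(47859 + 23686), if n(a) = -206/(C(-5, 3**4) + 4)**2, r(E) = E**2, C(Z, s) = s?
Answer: -197567831/516912625 ≈ -0.38221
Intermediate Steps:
n(a) = -206/7225 (n(a) = -206/(3**4 + 4)**2 = -206/(81 + 4)**2 = -206/(85**2) = -206/7225)
(n(-11) + (-22016 - r(-73)))/(47859 + 23686) = (-206/7225 + (-22016 - 1*(-73)**2))/(47859 + 23686) = (-206/7225 + (-22016 - 1*5329))/71545 = (-206/7225 + (-22016 - 5329))*(1/71545) = (-206/7225 - 27345)*(1/71545) = -197567831/7225*1/71545 = -197567831/516912625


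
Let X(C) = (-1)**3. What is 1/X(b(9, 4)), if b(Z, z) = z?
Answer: -1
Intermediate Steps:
X(C) = -1
1/X(b(9, 4)) = 1/(-1) = -1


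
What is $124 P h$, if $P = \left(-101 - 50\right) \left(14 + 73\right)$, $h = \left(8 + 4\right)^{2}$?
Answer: $-234574272$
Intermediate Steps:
$h = 144$ ($h = 12^{2} = 144$)
$P = -13137$ ($P = \left(-151\right) 87 = -13137$)
$124 P h = 124 \left(-13137\right) 144 = \left(-1628988\right) 144 = -234574272$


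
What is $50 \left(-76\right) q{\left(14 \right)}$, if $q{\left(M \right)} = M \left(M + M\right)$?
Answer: $-1489600$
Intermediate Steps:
$q{\left(M \right)} = 2 M^{2}$ ($q{\left(M \right)} = M 2 M = 2 M^{2}$)
$50 \left(-76\right) q{\left(14 \right)} = 50 \left(-76\right) 2 \cdot 14^{2} = - 3800 \cdot 2 \cdot 196 = \left(-3800\right) 392 = -1489600$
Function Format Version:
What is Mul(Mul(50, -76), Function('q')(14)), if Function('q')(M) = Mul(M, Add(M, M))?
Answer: -1489600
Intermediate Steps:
Function('q')(M) = Mul(2, Pow(M, 2)) (Function('q')(M) = Mul(M, Mul(2, M)) = Mul(2, Pow(M, 2)))
Mul(Mul(50, -76), Function('q')(14)) = Mul(Mul(50, -76), Mul(2, Pow(14, 2))) = Mul(-3800, Mul(2, 196)) = Mul(-3800, 392) = -1489600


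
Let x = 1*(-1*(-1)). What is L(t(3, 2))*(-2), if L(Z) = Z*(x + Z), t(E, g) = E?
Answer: -24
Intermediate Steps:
x = 1 (x = 1*1 = 1)
L(Z) = Z*(1 + Z)
L(t(3, 2))*(-2) = (3*(1 + 3))*(-2) = (3*4)*(-2) = 12*(-2) = -24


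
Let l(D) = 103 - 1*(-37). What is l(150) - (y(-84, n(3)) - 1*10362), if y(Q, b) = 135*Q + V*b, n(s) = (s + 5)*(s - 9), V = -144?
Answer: 14930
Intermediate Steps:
n(s) = (-9 + s)*(5 + s) (n(s) = (5 + s)*(-9 + s) = (-9 + s)*(5 + s))
l(D) = 140 (l(D) = 103 + 37 = 140)
y(Q, b) = -144*b + 135*Q (y(Q, b) = 135*Q - 144*b = -144*b + 135*Q)
l(150) - (y(-84, n(3)) - 1*10362) = 140 - ((-144*(-45 + 3² - 4*3) + 135*(-84)) - 1*10362) = 140 - ((-144*(-45 + 9 - 12) - 11340) - 10362) = 140 - ((-144*(-48) - 11340) - 10362) = 140 - ((6912 - 11340) - 10362) = 140 - (-4428 - 10362) = 140 - 1*(-14790) = 140 + 14790 = 14930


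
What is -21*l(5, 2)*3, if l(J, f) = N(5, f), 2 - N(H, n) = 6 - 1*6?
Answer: -126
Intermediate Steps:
N(H, n) = 2 (N(H, n) = 2 - (6 - 1*6) = 2 - (6 - 6) = 2 - 1*0 = 2 + 0 = 2)
l(J, f) = 2
-21*l(5, 2)*3 = -21*2*3 = -42*3 = -126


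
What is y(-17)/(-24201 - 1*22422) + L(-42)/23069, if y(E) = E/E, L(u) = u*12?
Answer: -23521061/1075545987 ≈ -0.021869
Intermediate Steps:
L(u) = 12*u
y(E) = 1
y(-17)/(-24201 - 1*22422) + L(-42)/23069 = 1/(-24201 - 1*22422) + (12*(-42))/23069 = 1/(-24201 - 22422) - 504*1/23069 = 1/(-46623) - 504/23069 = 1*(-1/46623) - 504/23069 = -1/46623 - 504/23069 = -23521061/1075545987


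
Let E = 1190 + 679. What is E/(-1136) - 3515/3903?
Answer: -11287747/4433808 ≈ -2.5458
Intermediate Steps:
E = 1869
E/(-1136) - 3515/3903 = 1869/(-1136) - 3515/3903 = 1869*(-1/1136) - 3515*1/3903 = -1869/1136 - 3515/3903 = -11287747/4433808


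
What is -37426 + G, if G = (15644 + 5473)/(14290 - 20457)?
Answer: -230827259/6167 ≈ -37429.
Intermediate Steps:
G = -21117/6167 (G = 21117/(-6167) = 21117*(-1/6167) = -21117/6167 ≈ -3.4242)
-37426 + G = -37426 - 21117/6167 = -230827259/6167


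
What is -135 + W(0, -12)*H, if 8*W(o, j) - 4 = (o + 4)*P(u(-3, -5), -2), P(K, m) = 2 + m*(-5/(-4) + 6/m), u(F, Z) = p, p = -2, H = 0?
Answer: -135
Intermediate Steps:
u(F, Z) = -2
P(K, m) = 2 + m*(5/4 + 6/m) (P(K, m) = 2 + m*(-5*(-¼) + 6/m) = 2 + m*(5/4 + 6/m))
W(o, j) = 13/4 + 11*o/16 (W(o, j) = ½ + ((o + 4)*(8 + (5/4)*(-2)))/8 = ½ + ((4 + o)*(8 - 5/2))/8 = ½ + ((4 + o)*(11/2))/8 = ½ + (22 + 11*o/2)/8 = ½ + (11/4 + 11*o/16) = 13/4 + 11*o/16)
-135 + W(0, -12)*H = -135 + (13/4 + (11/16)*0)*0 = -135 + (13/4 + 0)*0 = -135 + (13/4)*0 = -135 + 0 = -135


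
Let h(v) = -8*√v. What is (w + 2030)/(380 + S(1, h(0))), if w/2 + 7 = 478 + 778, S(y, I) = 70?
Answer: 2264/225 ≈ 10.062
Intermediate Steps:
w = 2498 (w = -14 + 2*(478 + 778) = -14 + 2*1256 = -14 + 2512 = 2498)
(w + 2030)/(380 + S(1, h(0))) = (2498 + 2030)/(380 + 70) = 4528/450 = 4528*(1/450) = 2264/225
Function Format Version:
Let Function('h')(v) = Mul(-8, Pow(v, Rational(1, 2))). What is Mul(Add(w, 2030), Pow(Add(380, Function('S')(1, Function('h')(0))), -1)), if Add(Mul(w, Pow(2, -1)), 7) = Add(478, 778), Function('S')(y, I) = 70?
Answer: Rational(2264, 225) ≈ 10.062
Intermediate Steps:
w = 2498 (w = Add(-14, Mul(2, Add(478, 778))) = Add(-14, Mul(2, 1256)) = Add(-14, 2512) = 2498)
Mul(Add(w, 2030), Pow(Add(380, Function('S')(1, Function('h')(0))), -1)) = Mul(Add(2498, 2030), Pow(Add(380, 70), -1)) = Mul(4528, Pow(450, -1)) = Mul(4528, Rational(1, 450)) = Rational(2264, 225)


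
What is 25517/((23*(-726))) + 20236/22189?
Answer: -228295985/370511922 ≈ -0.61616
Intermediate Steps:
25517/((23*(-726))) + 20236/22189 = 25517/(-16698) + 20236*(1/22189) = 25517*(-1/16698) + 20236/22189 = -25517/16698 + 20236/22189 = -228295985/370511922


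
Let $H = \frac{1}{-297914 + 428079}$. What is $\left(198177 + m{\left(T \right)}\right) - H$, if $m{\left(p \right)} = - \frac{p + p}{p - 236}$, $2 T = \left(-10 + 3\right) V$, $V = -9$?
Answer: $\frac{10550461465226}{53237485} \approx 1.9818 \cdot 10^{5}$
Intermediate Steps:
$T = \frac{63}{2}$ ($T = \frac{\left(-10 + 3\right) \left(-9\right)}{2} = \frac{\left(-7\right) \left(-9\right)}{2} = \frac{1}{2} \cdot 63 = \frac{63}{2} \approx 31.5$)
$m{\left(p \right)} = - \frac{2 p}{-236 + p}$
$H = \frac{1}{130165} \approx 7.6826 \cdot 10^{-6}$
$\left(198177 + m{\left(T \right)}\right) - H = \left(198177 - \frac{63}{-236 + \frac{63}{2}}\right) - \frac{1}{130165} = \left(198177 - \frac{63}{- \frac{409}{2}}\right) - \frac{1}{130165} = \left(198177 - 63 \left(- \frac{2}{409}\right)\right) - \frac{1}{130165} = \left(198177 + \frac{126}{409}\right) - \frac{1}{130165} = \frac{81054519}{409} - \frac{1}{130165} = \frac{10550461465226}{53237485}$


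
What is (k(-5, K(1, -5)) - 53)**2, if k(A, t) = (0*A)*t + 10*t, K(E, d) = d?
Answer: 10609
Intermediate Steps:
k(A, t) = 10*t (k(A, t) = 0*t + 10*t = 0 + 10*t = 10*t)
(k(-5, K(1, -5)) - 53)**2 = (10*(-5) - 53)**2 = (-50 - 53)**2 = (-103)**2 = 10609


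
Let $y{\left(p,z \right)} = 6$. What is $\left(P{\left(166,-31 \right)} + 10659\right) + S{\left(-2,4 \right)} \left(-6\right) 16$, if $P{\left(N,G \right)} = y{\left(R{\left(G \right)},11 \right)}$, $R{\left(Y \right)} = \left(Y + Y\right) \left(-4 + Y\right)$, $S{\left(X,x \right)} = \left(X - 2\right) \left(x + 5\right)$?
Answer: $14121$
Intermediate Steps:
$S{\left(X,x \right)} = \left(-2 + X\right) \left(5 + x\right)$
$R{\left(Y \right)} = 2 Y \left(-4 + Y\right)$
$P{\left(N,G \right)} = 6$
$\left(P{\left(166,-31 \right)} + 10659\right) + S{\left(-2,4 \right)} \left(-6\right) 16 = \left(6 + 10659\right) + \left(-10 - 8 + 5 \left(-2\right) - 8\right) \left(-6\right) 16 = 10665 + \left(-10 - 8 - 10 - 8\right) \left(-6\right) 16 = 10665 + \left(-36\right) \left(-6\right) 16 = 10665 + 216 \cdot 16 = 10665 + 3456 = 14121$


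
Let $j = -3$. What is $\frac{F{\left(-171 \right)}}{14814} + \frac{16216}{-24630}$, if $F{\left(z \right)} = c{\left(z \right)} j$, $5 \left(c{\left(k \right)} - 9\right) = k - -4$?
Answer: $- \frac{2207601}{3378415} \approx -0.65344$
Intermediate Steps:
$c{\left(k \right)} = \frac{49}{5} + \frac{k}{5}$ ($c{\left(k \right)} = 9 + \frac{k - -4}{5} = 9 + \frac{k + 4}{5} = 9 + \frac{4 + k}{5} = 9 + \left(\frac{4}{5} + \frac{k}{5}\right) = \frac{49}{5} + \frac{k}{5}$)
$F{\left(z \right)} = - \frac{147}{5} - \frac{3 z}{5}$ ($F{\left(z \right)} = \left(\frac{49}{5} + \frac{z}{5}\right) \left(-3\right) = - \frac{147}{5} - \frac{3 z}{5}$)
$\frac{F{\left(-171 \right)}}{14814} + \frac{16216}{-24630} = \frac{- \frac{147}{5} - - \frac{513}{5}}{14814} + \frac{16216}{-24630} = \left(- \frac{147}{5} + \frac{513}{5}\right) \frac{1}{14814} + 16216 \left(- \frac{1}{24630}\right) = \frac{366}{5} \cdot \frac{1}{14814} - \frac{8108}{12315} = \frac{61}{12345} - \frac{8108}{12315} = - \frac{2207601}{3378415}$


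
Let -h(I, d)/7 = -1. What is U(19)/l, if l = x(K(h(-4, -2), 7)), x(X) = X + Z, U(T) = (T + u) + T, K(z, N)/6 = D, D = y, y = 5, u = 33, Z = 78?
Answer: 71/108 ≈ 0.65741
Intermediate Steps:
h(I, d) = 7 (h(I, d) = -7*(-1) = 7)
D = 5
K(z, N) = 30 (K(z, N) = 6*5 = 30)
U(T) = 33 + 2*T (U(T) = (T + 33) + T = (33 + T) + T = 33 + 2*T)
x(X) = 78 + X (x(X) = X + 78 = 78 + X)
l = 108 (l = 78 + 30 = 108)
U(19)/l = (33 + 2*19)/108 = (33 + 38)*(1/108) = 71*(1/108) = 71/108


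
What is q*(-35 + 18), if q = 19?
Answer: -323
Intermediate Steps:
q*(-35 + 18) = 19*(-35 + 18) = 19*(-17) = -323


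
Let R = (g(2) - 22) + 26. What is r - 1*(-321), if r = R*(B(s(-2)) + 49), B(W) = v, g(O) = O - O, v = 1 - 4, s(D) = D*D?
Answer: 505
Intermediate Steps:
s(D) = D²
v = -3
g(O) = 0
B(W) = -3
R = 4 (R = (0 - 22) + 26 = -22 + 26 = 4)
r = 184 (r = 4*(-3 + 49) = 4*46 = 184)
r - 1*(-321) = 184 - 1*(-321) = 184 + 321 = 505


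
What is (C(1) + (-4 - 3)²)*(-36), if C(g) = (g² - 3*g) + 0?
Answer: -1692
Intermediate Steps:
C(g) = g² - 3*g
(C(1) + (-4 - 3)²)*(-36) = (1*(-3 + 1) + (-4 - 3)²)*(-36) = (1*(-2) + (-7)²)*(-36) = (-2 + 49)*(-36) = 47*(-36) = -1692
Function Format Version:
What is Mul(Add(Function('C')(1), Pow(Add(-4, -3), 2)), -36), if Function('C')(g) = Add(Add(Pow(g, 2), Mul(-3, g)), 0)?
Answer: -1692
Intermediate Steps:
Function('C')(g) = Add(Pow(g, 2), Mul(-3, g))
Mul(Add(Function('C')(1), Pow(Add(-4, -3), 2)), -36) = Mul(Add(Mul(1, Add(-3, 1)), Pow(Add(-4, -3), 2)), -36) = Mul(Add(Mul(1, -2), Pow(-7, 2)), -36) = Mul(Add(-2, 49), -36) = Mul(47, -36) = -1692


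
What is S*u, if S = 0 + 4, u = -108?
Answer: -432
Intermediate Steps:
S = 4
S*u = 4*(-108) = -432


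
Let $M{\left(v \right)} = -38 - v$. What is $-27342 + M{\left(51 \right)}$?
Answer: $-27431$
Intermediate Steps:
$-27342 + M{\left(51 \right)} = -27342 - 89 = -27431$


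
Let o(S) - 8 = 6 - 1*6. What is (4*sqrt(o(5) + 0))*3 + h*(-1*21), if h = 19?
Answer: -399 + 24*sqrt(2) ≈ -365.06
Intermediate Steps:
o(S) = 8 (o(S) = 8 + (6 - 1*6) = 8 + (6 - 6) = 8 + 0 = 8)
(4*sqrt(o(5) + 0))*3 + h*(-1*21) = (4*sqrt(8 + 0))*3 + 19*(-1*21) = (4*sqrt(8))*3 + 19*(-21) = (4*(2*sqrt(2)))*3 - 399 = (8*sqrt(2))*3 - 399 = 24*sqrt(2) - 399 = -399 + 24*sqrt(2)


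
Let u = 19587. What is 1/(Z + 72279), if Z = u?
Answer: 1/91866 ≈ 1.0885e-5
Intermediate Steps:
Z = 19587
1/(Z + 72279) = 1/(19587 + 72279) = 1/91866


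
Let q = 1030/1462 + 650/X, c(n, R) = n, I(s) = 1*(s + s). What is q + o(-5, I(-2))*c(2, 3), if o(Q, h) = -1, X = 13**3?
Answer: -123493/123539 ≈ -0.99963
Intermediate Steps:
I(s) = 2*s (I(s) = 1*(2*s) = 2*s)
X = 2197
q = 123585/123539 (q = 1030/1462 + 650/2197 = 1030*(1/1462) + 650*(1/2197) = 515/731 + 50/169 = 123585/123539 ≈ 1.0004)
q + o(-5, I(-2))*c(2, 3) = 123585/123539 - 1*2 = 123585/123539 - 2 = -123493/123539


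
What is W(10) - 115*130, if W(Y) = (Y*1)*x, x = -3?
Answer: -14980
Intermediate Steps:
W(Y) = -3*Y (W(Y) = (Y*1)*(-3) = Y*(-3) = -3*Y)
W(10) - 115*130 = -3*10 - 115*130 = -30 - 14950 = -14980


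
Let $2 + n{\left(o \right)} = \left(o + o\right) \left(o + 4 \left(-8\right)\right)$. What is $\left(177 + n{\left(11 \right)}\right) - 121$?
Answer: $-408$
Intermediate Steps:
$n{\left(o \right)} = -2 + 2 o \left(-32 + o\right)$ ($n{\left(o \right)} = -2 + \left(o + o\right) \left(o + 4 \left(-8\right)\right) = -2 + 2 o \left(o - 32\right) = -2 + 2 o \left(-32 + o\right)$)
$\left(177 + n{\left(11 \right)}\right) - 121 = \left(177 - \left(706 - 242\right)\right) - 121 = \left(177 - 464\right) - 121 = -287 - 121 = -408$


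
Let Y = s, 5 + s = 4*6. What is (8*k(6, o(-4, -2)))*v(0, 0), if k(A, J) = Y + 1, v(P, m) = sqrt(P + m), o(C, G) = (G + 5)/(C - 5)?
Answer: 0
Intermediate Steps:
o(C, G) = (5 + G)/(-5 + C)
s = 19 (s = -5 + 4*6 = -5 + 24 = 19)
Y = 19
k(A, J) = 20 (k(A, J) = 19 + 1 = 20)
(8*k(6, o(-4, -2)))*v(0, 0) = (8*20)*sqrt(0 + 0) = 160*sqrt(0) = 160*0 = 0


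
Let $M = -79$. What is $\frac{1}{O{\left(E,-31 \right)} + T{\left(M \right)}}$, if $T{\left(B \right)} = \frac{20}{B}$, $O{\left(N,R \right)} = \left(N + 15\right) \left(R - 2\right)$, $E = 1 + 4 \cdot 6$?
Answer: $- \frac{79}{104300} \approx -0.00075743$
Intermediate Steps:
$E = 25$ ($E = 1 + 24 = 25$)
$O{\left(N,R \right)} = \left(-2 + R\right) \left(15 + N\right)$ ($O{\left(N,R \right)} = \left(15 + N\right) \left(-2 + R\right) = \left(-2 + R\right) \left(15 + N\right)$)
$\frac{1}{O{\left(E,-31 \right)} + T{\left(M \right)}} = \frac{1}{\left(-30 - 50 + 15 \left(-31\right) + 25 \left(-31\right)\right) + \frac{20}{-79}} = \frac{1}{\left(-30 - 50 - 465 - 775\right) + 20 \left(- \frac{1}{79}\right)} = \frac{1}{-1320 - \frac{20}{79}} = \frac{1}{- \frac{104300}{79}} = - \frac{79}{104300}$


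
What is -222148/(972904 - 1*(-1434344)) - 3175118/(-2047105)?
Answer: 4481631031/3072250260 ≈ 1.4587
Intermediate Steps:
-222148/(972904 - 1*(-1434344)) - 3175118/(-2047105) = -222148/(972904 + 1434344) - 3175118*(-1/2047105) = -222148/2407248 + 7918/5105 = -222148*1/2407248 + 7918/5105 = -55537/601812 + 7918/5105 = 4481631031/3072250260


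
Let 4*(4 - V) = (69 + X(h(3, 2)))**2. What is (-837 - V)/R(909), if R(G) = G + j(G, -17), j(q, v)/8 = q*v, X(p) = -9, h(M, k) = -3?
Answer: -59/122715 ≈ -0.00048079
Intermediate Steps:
V = -896 (V = 4 - (69 - 9)**2/4 = 4 - 1/4*60**2 = 4 - 1/4*3600 = 4 - 900 = -896)
j(q, v) = 8*q*v (j(q, v) = 8*(q*v) = 8*q*v)
R(G) = -135*G (R(G) = G + 8*G*(-17) = G - 136*G = -135*G)
(-837 - V)/R(909) = (-837 - 1*(-896))/((-135*909)) = (-837 + 896)/(-122715) = 59*(-1/122715) = -59/122715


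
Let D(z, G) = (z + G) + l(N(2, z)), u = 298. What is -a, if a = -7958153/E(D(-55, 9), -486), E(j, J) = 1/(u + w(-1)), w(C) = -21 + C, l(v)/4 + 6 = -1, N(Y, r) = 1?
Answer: 2196450228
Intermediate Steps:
l(v) = -28 (l(v) = -24 + 4*(-1) = -24 - 4 = -28)
D(z, G) = -28 + G + z (D(z, G) = (z + G) - 28 = (G + z) - 28 = -28 + G + z)
E(j, J) = 1/276 (E(j, J) = 1/(298 + (-21 - 1)) = 1/(298 - 22) = 1/276)
a = -2196450228 (a = -7958153/1/276 = -7958153*276 = -2196450228)
-a = -1*(-2196450228) = 2196450228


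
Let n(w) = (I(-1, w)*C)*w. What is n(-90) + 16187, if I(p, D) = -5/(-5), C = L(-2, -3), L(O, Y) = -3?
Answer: 16457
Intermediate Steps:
C = -3
I(p, D) = 1 (I(p, D) = -5*(-⅕) = 1)
n(w) = -3*w (n(w) = (1*(-3))*w = -3*w)
n(-90) + 16187 = -3*(-90) + 16187 = 270 + 16187 = 16457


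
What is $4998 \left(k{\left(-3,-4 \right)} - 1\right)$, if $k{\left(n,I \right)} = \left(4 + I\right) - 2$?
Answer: $-14994$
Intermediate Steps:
$k{\left(n,I \right)} = 2 + I$
$4998 \left(k{\left(-3,-4 \right)} - 1\right) = 4998 \left(\left(2 - 4\right) - 1\right) = 4998 \left(-2 - 1\right) = 4998 \left(-3\right) = -14994$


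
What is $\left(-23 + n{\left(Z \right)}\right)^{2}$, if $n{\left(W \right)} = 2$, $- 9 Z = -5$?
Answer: $441$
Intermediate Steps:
$Z = \frac{5}{9}$ ($Z = \left(- \frac{1}{9}\right) \left(-5\right) = \frac{5}{9} \approx 0.55556$)
$\left(-23 + n{\left(Z \right)}\right)^{2} = \left(-23 + 2\right)^{2} = \left(-21\right)^{2} = 441$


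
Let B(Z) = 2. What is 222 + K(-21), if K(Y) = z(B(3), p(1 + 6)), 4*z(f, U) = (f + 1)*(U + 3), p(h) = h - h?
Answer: 897/4 ≈ 224.25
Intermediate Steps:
p(h) = 0
z(f, U) = (1 + f)*(3 + U)/4 (z(f, U) = ((f + 1)*(U + 3))/4 = ((1 + f)*(3 + U))/4 = (1 + f)*(3 + U)/4)
K(Y) = 9/4 (K(Y) = ¾ + (¼)*0 + (¾)*2 + (¼)*0*2 = ¾ + 0 + 3/2 + 0 = 9/4)
222 + K(-21) = 222 + 9/4 = 897/4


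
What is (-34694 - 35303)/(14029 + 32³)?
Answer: -69997/46797 ≈ -1.4958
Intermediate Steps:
(-34694 - 35303)/(14029 + 32³) = -69997/(14029 + 32768) = -69997/46797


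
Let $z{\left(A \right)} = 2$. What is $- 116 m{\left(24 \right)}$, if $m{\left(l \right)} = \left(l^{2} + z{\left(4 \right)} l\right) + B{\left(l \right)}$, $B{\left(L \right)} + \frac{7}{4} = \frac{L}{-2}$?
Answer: $-70789$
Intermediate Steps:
$B{\left(L \right)} = - \frac{7}{4} - \frac{L}{2}$ ($B{\left(L \right)} = - \frac{7}{4} + \frac{L}{-2} = - \frac{7}{4} + L \left(- \frac{1}{2}\right) = - \frac{7}{4} - \frac{L}{2}$)
$m{\left(l \right)} = - \frac{7}{4} + l^{2} + \frac{3 l}{2}$ ($m{\left(l \right)} = \left(l^{2} + 2 l\right) - \left(\frac{7}{4} + \frac{l}{2}\right) = - \frac{7}{4} + l^{2} + \frac{3 l}{2}$)
$- 116 m{\left(24 \right)} = - 116 \left(- \frac{7}{4} + 24^{2} + \frac{3}{2} \cdot 24\right) = - 116 \left(- \frac{7}{4} + 576 + 36\right) = \left(-116\right) \frac{2441}{4} = -70789$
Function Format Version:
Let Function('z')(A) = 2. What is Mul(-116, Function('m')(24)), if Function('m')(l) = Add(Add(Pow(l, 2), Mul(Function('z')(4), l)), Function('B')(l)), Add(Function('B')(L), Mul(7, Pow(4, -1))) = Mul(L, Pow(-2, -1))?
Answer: -70789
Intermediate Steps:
Function('B')(L) = Add(Rational(-7, 4), Mul(Rational(-1, 2), L)) (Function('B')(L) = Add(Rational(-7, 4), Mul(L, Pow(-2, -1))) = Add(Rational(-7, 4), Mul(L, Rational(-1, 2))) = Add(Rational(-7, 4), Mul(Rational(-1, 2), L)))
Function('m')(l) = Add(Rational(-7, 4), Pow(l, 2), Mul(Rational(3, 2), l)) (Function('m')(l) = Add(Add(Pow(l, 2), Mul(2, l)), Add(Rational(-7, 4), Mul(Rational(-1, 2), l))) = Add(Rational(-7, 4), Pow(l, 2), Mul(Rational(3, 2), l)))
Mul(-116, Function('m')(24)) = Mul(-116, Add(Rational(-7, 4), Pow(24, 2), Mul(Rational(3, 2), 24))) = Mul(-116, Add(Rational(-7, 4), 576, 36)) = Mul(-116, Rational(2441, 4)) = -70789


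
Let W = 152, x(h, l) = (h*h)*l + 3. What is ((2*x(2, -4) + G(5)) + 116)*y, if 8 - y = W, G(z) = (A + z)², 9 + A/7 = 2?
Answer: -291744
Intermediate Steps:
A = -49 (A = -63 + 7*2 = -63 + 14 = -49)
x(h, l) = 3 + l*h² (x(h, l) = h²*l + 3 = l*h² + 3 = 3 + l*h²)
G(z) = (-49 + z)²
y = -144 (y = 8 - 1*152 = 8 - 152 = -144)
((2*x(2, -4) + G(5)) + 116)*y = ((2*(3 - 4*2²) + (-49 + 5)²) + 116)*(-144) = ((2*(3 - 4*4) + (-44)²) + 116)*(-144) = ((2*(3 - 16) + 1936) + 116)*(-144) = ((2*(-13) + 1936) + 116)*(-144) = ((-26 + 1936) + 116)*(-144) = (1910 + 116)*(-144) = 2026*(-144) = -291744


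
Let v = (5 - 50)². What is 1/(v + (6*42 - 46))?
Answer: 1/2231 ≈ 0.00044823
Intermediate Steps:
v = 2025 (v = (-45)² = 2025)
1/(v + (6*42 - 46)) = 1/(2025 + (6*42 - 46)) = 1/(2025 + (252 - 46)) = 1/(2025 + 206) = 1/2231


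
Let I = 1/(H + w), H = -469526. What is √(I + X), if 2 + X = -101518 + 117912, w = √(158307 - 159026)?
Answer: √((7696470191 - 16392*I*√719)/(469526 - I*√719)) ≈ 128.03 - 0.e-13*I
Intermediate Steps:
w = I*√719 (w = √(-719) = I*√719 ≈ 26.814*I)
X = 16392 (X = -2 + (-101518 + 117912) = -2 + 16394 = 16392)
I = 1/(-469526 + I*√719) ≈ -2.1298e-6 - 1.2e-10*I
√(I + X) = √((-469526/220454665395 - I*√719/220454665395) + 16392) = √(3613692874685314/220454665395 - I*√719/220454665395)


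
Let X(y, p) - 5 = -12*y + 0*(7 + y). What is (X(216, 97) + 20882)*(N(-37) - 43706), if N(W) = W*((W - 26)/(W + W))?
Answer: -1600355125/2 ≈ -8.0018e+8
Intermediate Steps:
N(W) = -13 + W/2 (N(W) = W*((-26 + W)/((2*W))) = W*((-26 + W)*(1/(2*W))) = W*((-26 + W)/(2*W)) = -13 + W/2)
X(y, p) = 5 - 12*y (X(y, p) = 5 + (-12*y + 0*(7 + y)) = 5 + (-12*y + 0) = 5 - 12*y)
(X(216, 97) + 20882)*(N(-37) - 43706) = ((5 - 12*216) + 20882)*((-13 + (½)*(-37)) - 43706) = ((5 - 2592) + 20882)*((-13 - 37/2) - 43706) = (-2587 + 20882)*(-63/2 - 43706) = 18295*(-87475/2) = -1600355125/2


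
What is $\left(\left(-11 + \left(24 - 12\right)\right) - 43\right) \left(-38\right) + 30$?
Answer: $1626$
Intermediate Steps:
$\left(\left(-11 + \left(24 - 12\right)\right) - 43\right) \left(-38\right) + 30 = \left(\left(-11 + 12\right) - 43\right) \left(-38\right) + 30 = \left(1 - 43\right) \left(-38\right) + 30 = \left(-42\right) \left(-38\right) + 30 = 1596 + 30 = 1626$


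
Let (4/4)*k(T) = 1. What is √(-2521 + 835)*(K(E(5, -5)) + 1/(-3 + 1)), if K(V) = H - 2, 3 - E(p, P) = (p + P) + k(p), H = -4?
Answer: -13*I*√1686/2 ≈ -266.9*I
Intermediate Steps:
k(T) = 1
E(p, P) = 2 - P - p (E(p, P) = 3 - ((p + P) + 1) = 3 - ((P + p) + 1) = 3 - (1 + P + p) = 3 + (-1 - P - p) = 2 - P - p)
K(V) = -6 (K(V) = -4 - 2 = -6)
√(-2521 + 835)*(K(E(5, -5)) + 1/(-3 + 1)) = √(-2521 + 835)*(-6 + 1/(-3 + 1)) = √(-1686)*(-6 + 1/(-2)) = (I*√1686)*(-6 - ½) = (I*√1686)*(-13/2) = -13*I*√1686/2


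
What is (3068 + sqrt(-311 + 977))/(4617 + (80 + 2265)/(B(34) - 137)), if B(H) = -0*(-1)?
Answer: 105079/157546 + 411*sqrt(74)/630184 ≈ 0.67258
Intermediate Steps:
B(H) = 0 (B(H) = -0 = -1*0 = 0)
(3068 + sqrt(-311 + 977))/(4617 + (80 + 2265)/(B(34) - 137)) = (3068 + sqrt(-311 + 977))/(4617 + (80 + 2265)/(0 - 137)) = (3068 + sqrt(666))/(4617 + 2345/(-137)) = (3068 + 3*sqrt(74))/(4617 + 2345*(-1/137)) = (3068 + 3*sqrt(74))/(4617 - 2345/137) = (3068 + 3*sqrt(74))/(630184/137) = (3068 + 3*sqrt(74))*(137/630184) = 105079/157546 + 411*sqrt(74)/630184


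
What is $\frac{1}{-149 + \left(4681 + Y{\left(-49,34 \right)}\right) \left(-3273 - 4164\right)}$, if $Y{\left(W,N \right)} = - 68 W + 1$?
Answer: $- \frac{1}{59600267} \approx -1.6778 \cdot 10^{-8}$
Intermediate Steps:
$Y{\left(W,N \right)} = 1 - 68 W$
$\frac{1}{-149 + \left(4681 + Y{\left(-49,34 \right)}\right) \left(-3273 - 4164\right)} = \frac{1}{-149 + \left(4681 + \left(1 - -3332\right)\right) \left(-3273 - 4164\right)} = \frac{1}{-149 + \left(4681 + \left(1 + 3332\right)\right) \left(-7437\right)} = \frac{1}{-149 + \left(4681 + 3333\right) \left(-7437\right)} = \frac{1}{-149 + 8014 \left(-7437\right)} = \frac{1}{-149 - 59600118} = \frac{1}{-59600267} = - \frac{1}{59600267}$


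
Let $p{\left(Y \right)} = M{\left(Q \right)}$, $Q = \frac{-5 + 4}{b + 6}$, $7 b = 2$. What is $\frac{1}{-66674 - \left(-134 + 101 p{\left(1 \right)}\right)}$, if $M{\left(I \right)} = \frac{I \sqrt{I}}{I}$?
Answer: $- \frac{2927760}{194813221807} + \frac{202 i \sqrt{77}}{194813221807} \approx -1.5029 \cdot 10^{-5} + 9.0987 \cdot 10^{-9} i$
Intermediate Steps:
$b = \frac{2}{7}$ ($b = \frac{1}{7} \cdot 2 = \frac{2}{7} \approx 0.28571$)
$Q = - \frac{7}{44}$ ($Q = \frac{-5 + 4}{\frac{2}{7} + 6} = - \frac{1}{\frac{44}{7}} = \left(-1\right) \frac{7}{44} = - \frac{7}{44} \approx -0.15909$)
$M{\left(I \right)} = \sqrt{I}$ ($M{\left(I \right)} = \frac{I^{\frac{3}{2}}}{I} = \sqrt{I}$)
$p{\left(Y \right)} = \frac{i \sqrt{77}}{22}$ ($p{\left(Y \right)} = \sqrt{- \frac{7}{44}} = \frac{i \sqrt{77}}{22}$)
$\frac{1}{-66674 - \left(-134 + 101 p{\left(1 \right)}\right)} = \frac{1}{-66674 + \left(- 101 \frac{i \sqrt{77}}{22} + 134\right)} = \frac{1}{-66674 + \left(- \frac{101 i \sqrt{77}}{22} + 134\right)} = \frac{1}{-66674 + \left(134 - \frac{101 i \sqrt{77}}{22}\right)} = \frac{1}{-66540 - \frac{101 i \sqrt{77}}{22}}$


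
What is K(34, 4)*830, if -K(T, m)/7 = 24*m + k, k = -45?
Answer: -296310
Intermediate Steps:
K(T, m) = 315 - 168*m (K(T, m) = -7*(24*m - 45) = -7*(-45 + 24*m) = 315 - 168*m)
K(34, 4)*830 = (315 - 168*4)*830 = (315 - 672)*830 = -357*830 = -296310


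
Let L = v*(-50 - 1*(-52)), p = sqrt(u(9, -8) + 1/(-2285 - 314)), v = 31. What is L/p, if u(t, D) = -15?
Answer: -31*I*sqrt(101324614)/19493 ≈ -16.008*I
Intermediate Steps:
p = I*sqrt(101324614)/2599 (p = sqrt(-15 + 1/(-2285 - 314)) = sqrt(-15 + 1/(-2599)) = sqrt(-15 - 1/2599) = sqrt(-38986/2599) = I*sqrt(101324614)/2599 ≈ 3.873*I)
L = 62 (L = 31*(-50 - 1*(-52)) = 31*(-50 + 52) = 31*2 = 62)
L/p = 62/((I*sqrt(101324614)/2599)) = 62*(-I*sqrt(101324614)/38986) = -31*I*sqrt(101324614)/19493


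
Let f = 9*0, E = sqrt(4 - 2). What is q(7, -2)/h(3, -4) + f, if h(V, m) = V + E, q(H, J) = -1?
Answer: -3/7 + sqrt(2)/7 ≈ -0.22654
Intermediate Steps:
E = sqrt(2) ≈ 1.4142
f = 0
h(V, m) = V + sqrt(2)
q(7, -2)/h(3, -4) + f = -1/(3 + sqrt(2)) + 0 = -1/(3 + sqrt(2))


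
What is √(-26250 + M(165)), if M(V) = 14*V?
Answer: 6*I*√665 ≈ 154.73*I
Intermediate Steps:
√(-26250 + M(165)) = √(-26250 + 14*165) = √(-26250 + 2310) = √(-23940) = 6*I*√665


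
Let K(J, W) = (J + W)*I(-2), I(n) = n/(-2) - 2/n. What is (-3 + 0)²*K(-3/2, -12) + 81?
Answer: -162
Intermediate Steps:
I(n) = -2/n - n/2 (I(n) = n*(-½) - 2/n = -n/2 - 2/n = -2/n - n/2)
K(J, W) = 2*J + 2*W (K(J, W) = (J + W)*(-2/(-2) - ½*(-2)) = (J + W)*(-2*(-½) + 1) = (J + W)*(1 + 1) = (J + W)*2 = 2*J + 2*W)
(-3 + 0)²*K(-3/2, -12) + 81 = (-3 + 0)²*(2*(-3/2) + 2*(-12)) + 81 = (-3)²*(2*(-3*½) - 24) + 81 = 9*(2*(-3/2) - 24) + 81 = 9*(-3 - 24) + 81 = 9*(-27) + 81 = -243 + 81 = -162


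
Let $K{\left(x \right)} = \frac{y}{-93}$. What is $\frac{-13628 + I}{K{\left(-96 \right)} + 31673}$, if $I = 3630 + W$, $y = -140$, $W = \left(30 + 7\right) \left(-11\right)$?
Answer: $- \frac{967665}{2945729} \approx -0.3285$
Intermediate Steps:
$W = -407$ ($W = 37 \left(-11\right) = -407$)
$K{\left(x \right)} = \frac{140}{93}$ ($K{\left(x \right)} = - \frac{140}{-93} = \left(-140\right) \left(- \frac{1}{93}\right) = \frac{140}{93}$)
$I = 3223$ ($I = 3630 - 407 = 3223$)
$\frac{-13628 + I}{K{\left(-96 \right)} + 31673} = \frac{-13628 + 3223}{\frac{140}{93} + 31673} = - \frac{10405}{\frac{2945729}{93}} = \left(-10405\right) \frac{93}{2945729} = - \frac{967665}{2945729}$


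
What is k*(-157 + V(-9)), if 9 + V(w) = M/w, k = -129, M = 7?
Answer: 64543/3 ≈ 21514.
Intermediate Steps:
V(w) = -9 + 7/w
k*(-157 + V(-9)) = -129*(-157 + (-9 + 7/(-9))) = -129*(-157 + (-9 + 7*(-⅑))) = -129*(-157 + (-9 - 7/9)) = -129*(-157 - 88/9) = -129*(-1501/9) = 64543/3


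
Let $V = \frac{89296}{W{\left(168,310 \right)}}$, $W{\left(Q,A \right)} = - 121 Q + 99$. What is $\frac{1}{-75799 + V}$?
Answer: $- \frac{20229}{1533427267} \approx -1.3192 \cdot 10^{-5}$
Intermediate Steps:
$W{\left(Q,A \right)} = 99 - 121 Q$
$V = - \frac{89296}{20229}$ ($V = \frac{89296}{99 - 20328} = \frac{89296}{-20229} = 89296 \left(- \frac{1}{20229}\right) = - \frac{89296}{20229} \approx -4.4143$)
$\frac{1}{-75799 + V} = \frac{1}{-75799 - \frac{89296}{20229}} = \frac{1}{- \frac{1533427267}{20229}} = - \frac{20229}{1533427267}$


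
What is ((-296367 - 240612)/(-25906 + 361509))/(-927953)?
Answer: 536979/311423810659 ≈ 1.7243e-6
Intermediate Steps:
((-296367 - 240612)/(-25906 + 361509))/(-927953) = -536979/335603*(-1/927953) = 536979/311423810659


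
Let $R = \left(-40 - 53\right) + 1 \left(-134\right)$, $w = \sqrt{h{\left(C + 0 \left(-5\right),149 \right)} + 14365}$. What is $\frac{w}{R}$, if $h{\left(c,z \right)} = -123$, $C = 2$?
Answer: $- \frac{\sqrt{14242}}{227} \approx -0.52573$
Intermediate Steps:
$w = \sqrt{14242}$ ($w = \sqrt{-123 + 14365} = \sqrt{14242} \approx 119.34$)
$R = -227$ ($R = \left(-40 - 53\right) - 134 = -93 - 134 = -227$)
$\frac{w}{R} = \frac{\sqrt{14242}}{-227} = \sqrt{14242} \left(- \frac{1}{227}\right) = - \frac{\sqrt{14242}}{227}$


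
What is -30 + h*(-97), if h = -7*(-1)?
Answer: -709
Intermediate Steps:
h = 7
-30 + h*(-97) = -30 + 7*(-97) = -30 - 679 = -709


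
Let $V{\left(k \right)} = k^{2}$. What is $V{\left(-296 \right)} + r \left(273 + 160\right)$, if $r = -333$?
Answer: $-56573$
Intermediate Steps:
$V{\left(-296 \right)} + r \left(273 + 160\right) = \left(-296\right)^{2} - 333 \left(273 + 160\right) = 87616 - 144189 = -56573$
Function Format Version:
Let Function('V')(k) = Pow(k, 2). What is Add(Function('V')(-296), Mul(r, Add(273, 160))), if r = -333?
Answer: -56573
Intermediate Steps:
Add(Function('V')(-296), Mul(r, Add(273, 160))) = Add(Pow(-296, 2), Mul(-333, Add(273, 160))) = Add(87616, Mul(-333, 433)) = Add(87616, -144189) = -56573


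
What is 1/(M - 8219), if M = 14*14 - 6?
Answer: -1/8029 ≈ -0.00012455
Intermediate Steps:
M = 190 (M = 196 - 6 = 190)
1/(M - 8219) = 1/(190 - 8219) = 1/(-8029) = -1/8029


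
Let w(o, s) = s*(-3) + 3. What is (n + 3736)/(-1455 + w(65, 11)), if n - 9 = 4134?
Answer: -7879/1485 ≈ -5.3057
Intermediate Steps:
n = 4143 (n = 9 + 4134 = 4143)
w(o, s) = 3 - 3*s (w(o, s) = -3*s + 3 = 3 - 3*s)
(n + 3736)/(-1455 + w(65, 11)) = (4143 + 3736)/(-1455 + (3 - 3*11)) = 7879/(-1455 + (3 - 33)) = 7879/(-1455 - 30) = 7879/(-1485) = 7879*(-1/1485) = -7879/1485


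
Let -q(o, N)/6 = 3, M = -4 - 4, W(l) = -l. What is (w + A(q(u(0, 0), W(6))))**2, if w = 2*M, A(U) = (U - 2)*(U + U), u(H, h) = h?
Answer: 495616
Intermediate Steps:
M = -8
q(o, N) = -18 (q(o, N) = -6*3 = -18)
A(U) = 2*U*(-2 + U) (A(U) = (-2 + U)*(2*U) = 2*U*(-2 + U))
w = -16 (w = 2*(-8) = -16)
(w + A(q(u(0, 0), W(6))))**2 = (-16 + 2*(-18)*(-2 - 18))**2 = (-16 + 2*(-18)*(-20))**2 = (-16 + 720)**2 = 704**2 = 495616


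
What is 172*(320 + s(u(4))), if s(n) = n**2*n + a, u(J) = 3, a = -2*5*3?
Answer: 54524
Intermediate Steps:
a = -30 (a = -10*3 = -30)
s(n) = -30 + n**3 (s(n) = n**2*n - 30 = n**3 - 30 = -30 + n**3)
172*(320 + s(u(4))) = 172*(320 + (-30 + 3**3)) = 172*(320 + (-30 + 27)) = 172*(320 - 3) = 172*317 = 54524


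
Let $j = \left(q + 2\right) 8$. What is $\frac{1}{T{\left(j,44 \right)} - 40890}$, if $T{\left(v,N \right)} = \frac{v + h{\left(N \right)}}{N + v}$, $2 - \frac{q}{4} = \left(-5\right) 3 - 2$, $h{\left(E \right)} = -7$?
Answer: $- \frac{668}{27313903} \approx -2.4456 \cdot 10^{-5}$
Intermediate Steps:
$q = 76$ ($q = 8 - 4 \left(\left(-5\right) 3 - 2\right) = 8 - 4 \left(-15 - 2\right) = 8 - -68 = 8 + 68 = 76$)
$j = 624$ ($j = \left(76 + 2\right) 8 = 78 \cdot 8 = 624$)
$T{\left(v,N \right)} = \frac{-7 + v}{N + v}$ ($T{\left(v,N \right)} = \frac{v - 7}{N + v} = \frac{-7 + v}{N + v}$)
$\frac{1}{T{\left(j,44 \right)} - 40890} = \frac{1}{\frac{-7 + 624}{44 + 624} - 40890} = \frac{1}{\frac{1}{668} \cdot 617 - 40890} = \frac{1}{\frac{617}{668} - 40890} = \frac{1}{- \frac{27313903}{668}} = - \frac{668}{27313903}$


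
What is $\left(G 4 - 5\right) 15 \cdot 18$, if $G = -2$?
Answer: $-3510$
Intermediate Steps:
$\left(G 4 - 5\right) 15 \cdot 18 = \left(\left(-2\right) 4 - 5\right) 15 \cdot 18 = \left(-8 - 5\right) 15 \cdot 18 = \left(-13\right) 15 \cdot 18 = \left(-195\right) 18 = -3510$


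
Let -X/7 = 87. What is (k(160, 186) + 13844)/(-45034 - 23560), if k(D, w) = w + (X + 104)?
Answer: -13525/68594 ≈ -0.19717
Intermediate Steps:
X = -609 (X = -7*87 = -609)
k(D, w) = -505 + w (k(D, w) = w + (-609 + 104) = w - 505 = -505 + w)
(k(160, 186) + 13844)/(-45034 - 23560) = ((-505 + 186) + 13844)/(-45034 - 23560) = (-319 + 13844)/(-68594) = 13525*(-1/68594) = -13525/68594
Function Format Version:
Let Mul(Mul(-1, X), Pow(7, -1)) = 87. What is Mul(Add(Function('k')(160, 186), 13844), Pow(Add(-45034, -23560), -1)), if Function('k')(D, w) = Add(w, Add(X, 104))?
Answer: Rational(-13525, 68594) ≈ -0.19717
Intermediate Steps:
X = -609 (X = Mul(-7, 87) = -609)
Function('k')(D, w) = Add(-505, w) (Function('k')(D, w) = Add(w, Add(-609, 104)) = Add(w, -505) = Add(-505, w))
Mul(Add(Function('k')(160, 186), 13844), Pow(Add(-45034, -23560), -1)) = Mul(Add(Add(-505, 186), 13844), Pow(Add(-45034, -23560), -1)) = Mul(Add(-319, 13844), Pow(-68594, -1)) = Mul(13525, Rational(-1, 68594)) = Rational(-13525, 68594)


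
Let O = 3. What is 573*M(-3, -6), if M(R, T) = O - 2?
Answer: 573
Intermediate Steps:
M(R, T) = 1 (M(R, T) = 3 - 2 = 1)
573*M(-3, -6) = 573*1 = 573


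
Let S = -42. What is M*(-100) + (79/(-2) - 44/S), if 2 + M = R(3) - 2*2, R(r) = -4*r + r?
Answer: 61385/42 ≈ 1461.5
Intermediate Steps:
R(r) = -3*r
M = -15 (M = -2 + (-3*3 - 2*2) = -2 + (-9 - 4) = -2 - 13 = -15)
M*(-100) + (79/(-2) - 44/S) = -15*(-100) + (79/(-2) - 44/(-42)) = 1500 + (79*(-½) - 44*(-1/42)) = 1500 + (-79/2 + 22/21) = 1500 - 1615/42 = 61385/42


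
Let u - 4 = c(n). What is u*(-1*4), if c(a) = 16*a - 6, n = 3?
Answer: -184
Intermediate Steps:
c(a) = -6 + 16*a
u = 46 (u = 4 + (-6 + 16*3) = 4 + (-6 + 48) = 4 + 42 = 46)
u*(-1*4) = 46*(-1*4) = 46*(-4) = -184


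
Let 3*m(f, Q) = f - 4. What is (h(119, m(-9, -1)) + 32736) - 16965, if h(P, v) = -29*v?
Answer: 47690/3 ≈ 15897.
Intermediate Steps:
m(f, Q) = -4/3 + f/3 (m(f, Q) = (f - 4)/3 = (-4 + f)/3 = -4/3 + f/3)
(h(119, m(-9, -1)) + 32736) - 16965 = (-29*(-4/3 + (1/3)*(-9)) + 32736) - 16965 = (-29*(-4/3 - 3) + 32736) - 16965 = (-29*(-13/3) + 32736) - 16965 = (377/3 + 32736) - 16965 = 98585/3 - 16965 = 47690/3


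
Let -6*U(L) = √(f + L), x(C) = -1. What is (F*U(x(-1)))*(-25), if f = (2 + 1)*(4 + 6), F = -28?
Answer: -350*√29/3 ≈ -628.27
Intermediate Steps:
f = 30 (f = 3*10 = 30)
U(L) = -√(30 + L)/6
(F*U(x(-1)))*(-25) = -(-14)*√(30 - 1)/3*(-25) = -(-14)*√29/3*(-25) = (14*√29/3)*(-25) = -350*√29/3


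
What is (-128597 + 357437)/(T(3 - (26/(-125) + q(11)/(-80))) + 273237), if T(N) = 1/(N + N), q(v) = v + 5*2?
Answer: 1588378440/1896539017 ≈ 0.83751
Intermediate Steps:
q(v) = 10 + v (q(v) = v + 10 = 10 + v)
T(N) = 1/(2*N)
(-128597 + 357437)/(T(3 - (26/(-125) + q(11)/(-80))) + 273237) = (-128597 + 357437)/(1/(2*(3 - (26/(-125) + (10 + 11)/(-80)))) + 273237) = 228840/(1/(2*(3 - (26*(-1/125) + 21*(-1/80)))) + 273237) = 228840/(1/(2*(3 - (-26/125 - 21/80))) + 273237) = 228840/(1/(2*(3 - 1*(-941/2000))) + 273237) = 228840/(1/(2*(3 + 941/2000)) + 273237) = 228840/(1/(2*(6941/2000)) + 273237) = 228840/((½)*(2000/6941) + 273237) = 228840/(1000/6941 + 273237) = 228840/(1896539017/6941) = 228840*(6941/1896539017) = 1588378440/1896539017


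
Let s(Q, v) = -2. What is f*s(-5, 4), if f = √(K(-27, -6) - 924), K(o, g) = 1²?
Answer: -2*I*√923 ≈ -60.762*I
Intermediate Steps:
K(o, g) = 1
f = I*√923 (f = √(1 - 924) = √(-923) = I*√923 ≈ 30.381*I)
f*s(-5, 4) = (I*√923)*(-2) = -2*I*√923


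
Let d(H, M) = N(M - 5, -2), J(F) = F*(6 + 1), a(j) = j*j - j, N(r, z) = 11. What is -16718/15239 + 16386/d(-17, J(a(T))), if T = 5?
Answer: 249522356/167629 ≈ 1488.5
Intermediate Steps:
a(j) = j² - j
J(F) = 7*F (J(F) = F*7 = 7*F)
d(H, M) = 11
-16718/15239 + 16386/d(-17, J(a(T))) = -16718/15239 + 16386/11 = 249522356/167629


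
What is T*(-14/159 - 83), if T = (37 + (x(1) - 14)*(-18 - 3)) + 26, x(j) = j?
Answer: -1479632/53 ≈ -27918.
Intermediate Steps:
T = 336 (T = (37 + (1 - 14)*(-18 - 3)) + 26 = (37 - 13*(-21)) + 26 = (37 + 273) + 26 = 310 + 26 = 336)
T*(-14/159 - 83) = 336*(-14/159 - 83) = 336*(-13211/159) = -1479632/53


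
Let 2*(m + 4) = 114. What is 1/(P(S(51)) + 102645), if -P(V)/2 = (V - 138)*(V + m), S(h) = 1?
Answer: 1/117441 ≈ 8.5149e-6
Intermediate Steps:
m = 53 (m = -4 + (½)*114 = -4 + 57 = 53)
P(V) = -2*(-138 + V)*(53 + V) (P(V) = -2*(V - 138)*(V + 53) = -2*(-138 + V)*(53 + V))
1/(P(S(51)) + 102645) = 1/((14628 - 2*1² + 170*1) + 102645) = 1/((14628 - 2*1 + 170) + 102645) = 1/((14628 - 2 + 170) + 102645) = 1/(14796 + 102645) = 1/117441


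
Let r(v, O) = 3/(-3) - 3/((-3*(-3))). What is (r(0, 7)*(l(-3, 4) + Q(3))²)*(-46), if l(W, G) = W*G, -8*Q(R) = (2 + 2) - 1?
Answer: 75141/8 ≈ 9392.6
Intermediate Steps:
Q(R) = -3/8 (Q(R) = -((2 + 2) - 1)/8 = -(4 - 1)/8 = -⅛*3 = -3/8)
r(v, O) = -4/3 (r(v, O) = 3*(-⅓) - 3/9 = -1 - 3*⅑ = -1 - ⅓ = -4/3)
l(W, G) = G*W
(r(0, 7)*(l(-3, 4) + Q(3))²)*(-46) = -4*(4*(-3) - 3/8)²/3*(-46) = -4*(-12 - 3/8)²/3*(-46) = -4*(-99/8)²/3*(-46) = -4/3*9801/64*(-46) = -3267/16*(-46) = 75141/8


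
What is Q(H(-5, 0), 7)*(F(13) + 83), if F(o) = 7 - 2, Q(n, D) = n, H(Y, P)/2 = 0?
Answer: 0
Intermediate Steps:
H(Y, P) = 0 (H(Y, P) = 2*0 = 0)
F(o) = 5
Q(H(-5, 0), 7)*(F(13) + 83) = 0*(5 + 83) = 0*88 = 0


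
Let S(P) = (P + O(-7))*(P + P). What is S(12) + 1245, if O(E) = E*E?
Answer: 2709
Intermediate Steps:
O(E) = E²
S(P) = 2*P*(49 + P) (S(P) = (P + (-7)²)*(P + P) = (P + 49)*(2*P) = (49 + P)*(2*P) = 2*P*(49 + P))
S(12) + 1245 = 2*12*(49 + 12) + 1245 = 2*12*61 + 1245 = 1464 + 1245 = 2709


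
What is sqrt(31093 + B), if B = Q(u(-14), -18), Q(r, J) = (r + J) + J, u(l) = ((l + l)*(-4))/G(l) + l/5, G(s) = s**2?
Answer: sqrt(38042095)/35 ≈ 176.22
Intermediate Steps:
u(l) = -8/l + l/5 (u(l) = ((l + l)*(-4))/(l**2) + l/5 = ((2*l)*(-4))/l**2 + l*(1/5) = (-8*l)/l**2 + l/5 = -8/l + l/5)
Q(r, J) = r + 2*J (Q(r, J) = (J + r) + J = r + 2*J)
B = -1338/35 (B = (-8/(-14) + (1/5)*(-14)) + 2*(-18) = (-8*(-1/14) - 14/5) - 36 = (4/7 - 14/5) - 36 = -78/35 - 36 = -1338/35 ≈ -38.229)
sqrt(31093 + B) = sqrt(31093 - 1338/35) = sqrt(1086917/35) = sqrt(38042095)/35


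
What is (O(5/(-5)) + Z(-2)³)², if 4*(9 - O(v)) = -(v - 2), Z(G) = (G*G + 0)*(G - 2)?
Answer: 267355201/16 ≈ 1.6710e+7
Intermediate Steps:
Z(G) = G²*(-2 + G) (Z(G) = (G² + 0)*(-2 + G) = G²*(-2 + G))
O(v) = 17/2 + v/4 (O(v) = 9 - (-1)*(v - 2)/4 = 9 - (-1)*(-2 + v)/4 = 9 - (2 - v)/4 = 9 + (-½ + v/4) = 17/2 + v/4)
(O(5/(-5)) + Z(-2)³)² = ((17/2 + (5/(-5))/4) + ((-2)²*(-2 - 2))³)² = ((17/2 + (5*(-⅕))/4) + (4*(-4))³)² = ((17/2 + (¼)*(-1)) + (-16)³)² = ((17/2 - ¼) - 4096)² = (33/4 - 4096)² = (-16351/4)² = 267355201/16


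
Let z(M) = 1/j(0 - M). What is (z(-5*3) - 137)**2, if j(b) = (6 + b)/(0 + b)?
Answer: 910116/49 ≈ 18574.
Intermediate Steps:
j(b) = (6 + b)/b
z(M) = -M/(6 - M) (z(M) = 1/((6 + (0 - M))/(0 - M)) = 1/((6 - M)/((-M))) = 1/((-1/M)*(6 - M)) = 1/(-(6 - M)/M) = -M/(6 - M))
(z(-5*3) - 137)**2 = ((-5*3)/(-6 - 5*3) - 137)**2 = (-15/(-6 - 15) - 137)**2 = (-15/(-21) - 137)**2 = (-15*(-1/21) - 137)**2 = (5/7 - 137)**2 = (-954/7)**2 = 910116/49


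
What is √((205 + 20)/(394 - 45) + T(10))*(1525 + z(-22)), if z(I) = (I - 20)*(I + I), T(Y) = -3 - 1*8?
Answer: 3373*I*√1261286/349 ≈ 10854.0*I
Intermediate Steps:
T(Y) = -11 (T(Y) = -3 - 8 = -11)
z(I) = 2*I*(-20 + I) (z(I) = (-20 + I)*(2*I) = 2*I*(-20 + I))
√((205 + 20)/(394 - 45) + T(10))*(1525 + z(-22)) = √((205 + 20)/(394 - 45) - 11)*(1525 + 2*(-22)*(-20 - 22)) = √(225/349 - 11)*(1525 + 2*(-22)*(-42)) = √(225*(1/349) - 11)*(1525 + 1848) = √(225/349 - 11)*3373 = √(-3614/349)*3373 = (I*√1261286/349)*3373 = 3373*I*√1261286/349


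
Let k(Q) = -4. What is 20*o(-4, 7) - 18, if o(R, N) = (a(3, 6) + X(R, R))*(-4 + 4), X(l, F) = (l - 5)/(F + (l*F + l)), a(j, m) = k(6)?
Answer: -18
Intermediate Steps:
a(j, m) = -4
X(l, F) = (-5 + l)/(F + l + F*l) (X(l, F) = (-5 + l)/(F + (F*l + l)) = (-5 + l)/(F + (l + F*l)) = (-5 + l)/(F + l + F*l))
o(R, N) = 0 (o(R, N) = (-4 + (-5 + R)/(R + R + R*R))*(-4 + 4) = (-4 + (-5 + R)/(R + R + R**2))*0 = (-4 + (-5 + R)/(R**2 + 2*R))*0 = 0)
20*o(-4, 7) - 18 = 20*0 - 18 = 0 - 18 = -18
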